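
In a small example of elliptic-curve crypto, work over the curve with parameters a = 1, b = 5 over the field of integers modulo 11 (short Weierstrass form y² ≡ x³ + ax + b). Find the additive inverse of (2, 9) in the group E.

(2, 2)

-(2, 9) = (2, -9 mod 11) = (2, 2).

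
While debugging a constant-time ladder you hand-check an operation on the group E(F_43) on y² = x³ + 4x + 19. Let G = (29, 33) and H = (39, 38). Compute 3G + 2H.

First 3G:
Repeated addition: build up to 3G.
2G: tangent at (29, 33): λ = (3·29² + 4)/(2·33) ≡ 33/23. 23⁻¹ ≡ 15 (mod 43) since 23·15 = 345 ≡ 1, so λ ≡ 33·15 ≡ 22.
  x = λ² - 29 - 29 = 484 - 58 ≡ 39; y = λ·(29 - 39) - 33 ≡ 5. → (39, 5)
3G: (39, 5) + (29, 33). λ = (33 - 5)/(29 - 39) ≡ 28/33 mod 43. 33⁻¹ ≡ 30 (mod 43), so λ ≡ 23.
  x = λ² - 39 - 29 = 529 - 68 ≡ 31; y = λ·(39 - 31) - 5 ≡ 7. → (31, 7)
3G = (31, 7).
Next 2H:
Repeated addition: build up to 2H.
2H: tangent at (39, 38): λ = (3·39² + 4)/(2·38) ≡ 9/33. 33⁻¹ ≡ 30 (mod 43), so λ ≡ 9·30 ≡ 12.
  x = λ² - 39 - 39 = 144 - 78 ≡ 23; y = λ·(39 - 23) - 38 ≡ 25. → (23, 25)
2H = (23, 25).
Finally 3G + 2H:
(31, 7) + (23, 25). λ = (25 - 7)/(23 - 31) ≡ 18/35 mod 43. 35⁻¹ ≡ 16 (mod 43), so λ ≡ 30.
  x = λ² - 31 - 23 = 900 - 54 ≡ 29; y = λ·(31 - 29) - 7 ≡ 10. → (29, 10)

(29, 10)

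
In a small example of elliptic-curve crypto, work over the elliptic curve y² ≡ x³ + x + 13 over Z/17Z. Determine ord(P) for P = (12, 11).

2P: tangent at (12, 11): λ = (3·12² + 1)/(2·11) ≡ 8/5. 5⁻¹ ≡ 7 (mod 17) since 5·7 = 35 ≡ 1, so λ ≡ 8·7 ≡ 5.
  x = λ² - 12 - 12 = 25 - 24 ≡ 1; y = λ·(12 - 1) - 11 ≡ 10. → (1, 10)
3P: (1, 10) + (12, 11). λ = (11 - 10)/(12 - 1) ≡ 1/11 mod 17. 11⁻¹ ≡ 14 (mod 17) since 11·14 = 154 ≡ 1, so λ ≡ 14.
  x = λ² - 1 - 12 = 196 - 13 ≡ 13; y = λ·(1 - 13) - 10 ≡ 9. → (13, 9)
4P: (13, 9) + (12, 11). λ = (11 - 9)/(12 - 13) ≡ 2/16 mod 17. 16⁻¹ ≡ 16 (mod 17) since 16·16 = 256 ≡ 1, so λ ≡ 15.
  x = λ² - 13 - 12 = 225 - 25 ≡ 13; y = λ·(13 - 13) - 9 ≡ 8. → (13, 8)
5P: (13, 8) + (12, 11). λ = (11 - 8)/(12 - 13) ≡ 3/16 mod 17. 16⁻¹ ≡ 16 (mod 17) since 16·16 = 256 ≡ 1, so λ ≡ 14.
  x = λ² - 13 - 12 = 196 - 25 ≡ 1; y = λ·(13 - 1) - 8 ≡ 7. → (1, 7)
6P: (1, 7) + (12, 11). λ = (11 - 7)/(12 - 1) ≡ 4/11 mod 17. 11⁻¹ ≡ 14 (mod 17), so λ ≡ 5.
  x = λ² - 1 - 12 = 25 - 13 ≡ 12; y = λ·(1 - 12) - 7 ≡ 6. → (12, 6)
7P: (12, 6) + (12, 11): same x and y₁ ≡ -y₂, so the sum is O.
7P = O, so the order is 7.

7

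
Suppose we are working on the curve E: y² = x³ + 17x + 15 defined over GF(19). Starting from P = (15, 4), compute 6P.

Double-and-add on 6 = (110)₂. Start with P = (15, 4) for the leading 1-bit.
double: tangent at (15, 4): λ = (3·15² + 17)/(2·4) ≡ 8/8. 8⁻¹ ≡ 12 (mod 19), so λ ≡ 8·12 ≡ 1.
  x = λ² - 15 - 15 = 1 - 30 ≡ 9; y = λ·(15 - 9) - 4 ≡ 2. → (9, 2)
add P: (9, 2) + (15, 4). λ = (4 - 2)/(15 - 9) ≡ 2/6 mod 19. 6⁻¹ ≡ 16 (mod 19), so λ ≡ 13.
  x = λ² - 9 - 15 = 169 - 24 ≡ 12; y = λ·(9 - 12) - 2 ≡ 16. → (12, 16)
double: tangent at (12, 16): λ = (3·12² + 17)/(2·16) ≡ 12/13. 13⁻¹ ≡ 3 (mod 19) since 13·3 = 39 ≡ 1, so λ ≡ 12·3 ≡ 17.
  x = λ² - 12 - 12 = 289 - 24 ≡ 18; y = λ·(12 - 18) - 16 ≡ 15. → (18, 15)

(18, 15)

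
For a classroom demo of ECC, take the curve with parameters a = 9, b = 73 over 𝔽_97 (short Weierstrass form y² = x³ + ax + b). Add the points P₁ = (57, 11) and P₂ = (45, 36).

(31, 48)

(57, 11) + (45, 36). λ = (36 - 11)/(45 - 57) ≡ 25/85 mod 97. 85⁻¹ ≡ 8 (mod 97) since 85·8 = 680 ≡ 1, so λ ≡ 6.
  x = λ² - 57 - 45 = 36 - 102 ≡ 31; y = λ·(57 - 31) - 11 ≡ 48. → (31, 48)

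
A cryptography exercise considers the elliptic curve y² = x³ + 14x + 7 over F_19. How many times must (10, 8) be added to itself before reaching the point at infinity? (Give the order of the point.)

11

2P: tangent at (10, 8): λ = (3·10² + 14)/(2·8) ≡ 10/16. 16⁻¹ ≡ 6 (mod 19) since 16·6 = 96 ≡ 1, so λ ≡ 10·6 ≡ 3.
  x = λ² - 10 - 10 = 9 - 20 ≡ 8; y = λ·(10 - 8) - 8 ≡ 17. → (8, 17)
3P: (8, 17) + (10, 8). λ = (8 - 17)/(10 - 8) ≡ 10/2 mod 19. 2⁻¹ ≡ 10 (mod 19), so λ ≡ 5.
  x = λ² - 8 - 10 = 25 - 18 ≡ 7; y = λ·(8 - 7) - 17 ≡ 7. → (7, 7)
4P: (7, 7) + (10, 8). λ = (8 - 7)/(10 - 7) ≡ 1/3 mod 19. 3⁻¹ ≡ 13 (mod 19) since 3·13 = 39 ≡ 1, so λ ≡ 13.
  x = λ² - 7 - 10 = 169 - 17 ≡ 0; y = λ·(7 - 0) - 7 ≡ 8. → (0, 8)
5P: (0, 8) + (10, 8). λ = (8 - 8)/(10 - 0) ≡ 0/10 mod 19. 10⁻¹ ≡ 2 (mod 19), so λ ≡ 0.
  x = λ² - 0 - 10 = 0 - 10 ≡ 9; y = λ·(0 - 9) - 8 ≡ 11. → (9, 11)
6P: (9, 11) + (10, 8). λ = (8 - 11)/(10 - 9) ≡ 16/1 mod 19. 1⁻¹ ≡ 1 (mod 19), so λ ≡ 16.
  x = λ² - 9 - 10 = 256 - 19 ≡ 9; y = λ·(9 - 9) - 11 ≡ 8. → (9, 8)
7P: (9, 8) + (10, 8). λ = (8 - 8)/(10 - 9) ≡ 0/1 mod 19. 1⁻¹ ≡ 1 (mod 19), so λ ≡ 0.
  x = λ² - 9 - 10 = 0 - 19 ≡ 0; y = λ·(9 - 0) - 8 ≡ 11. → (0, 11)
8P: (0, 11) + (10, 8). λ = (8 - 11)/(10 - 0) ≡ 16/10 mod 19. 10⁻¹ ≡ 2 (mod 19), so λ ≡ 13.
  x = λ² - 0 - 10 = 169 - 10 ≡ 7; y = λ·(0 - 7) - 11 ≡ 12. → (7, 12)
9P: (7, 12) + (10, 8). λ = (8 - 12)/(10 - 7) ≡ 15/3 mod 19. 3⁻¹ ≡ 13 (mod 19), so λ ≡ 5.
  x = λ² - 7 - 10 = 25 - 17 ≡ 8; y = λ·(7 - 8) - 12 ≡ 2. → (8, 2)
10P: (8, 2) + (10, 8). λ = (8 - 2)/(10 - 8) ≡ 6/2 mod 19. 2⁻¹ ≡ 10 (mod 19), so λ ≡ 3.
  x = λ² - 8 - 10 = 9 - 18 ≡ 10; y = λ·(8 - 10) - 2 ≡ 11. → (10, 11)
11P: (10, 11) + (10, 8): same x and y₁ ≡ -y₂, so the sum is the point at infinity.
11P = the point at infinity, so the order is 11.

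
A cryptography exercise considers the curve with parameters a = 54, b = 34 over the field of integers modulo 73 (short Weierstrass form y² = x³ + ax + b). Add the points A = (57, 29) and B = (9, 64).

(44, 33)

(57, 29) + (9, 64). λ = (64 - 29)/(9 - 57) ≡ 35/25 mod 73. 25⁻¹ ≡ 38 (mod 73), so λ ≡ 16.
  x = λ² - 57 - 9 = 256 - 66 ≡ 44; y = λ·(57 - 44) - 29 ≡ 33. → (44, 33)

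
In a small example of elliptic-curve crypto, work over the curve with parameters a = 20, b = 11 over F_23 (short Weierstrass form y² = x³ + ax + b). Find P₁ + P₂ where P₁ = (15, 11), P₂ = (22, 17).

(21, 20)

(15, 11) + (22, 17). λ = (17 - 11)/(22 - 15) ≡ 6/7 mod 23. 7⁻¹ ≡ 10 (mod 23), so λ ≡ 14.
  x = λ² - 15 - 22 = 196 - 37 ≡ 21; y = λ·(15 - 21) - 11 ≡ 20. → (21, 20)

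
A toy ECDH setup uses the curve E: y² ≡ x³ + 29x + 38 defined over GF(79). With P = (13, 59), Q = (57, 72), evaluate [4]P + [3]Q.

O

First 4P:
Double-and-add on 4 = (100)₂. Start with P = (13, 59) for the leading 1-bit.
double: tangent at (13, 59): λ = (3·13² + 29)/(2·59) ≡ 62/39. 39⁻¹ ≡ 77 (mod 79), so λ ≡ 62·77 ≡ 34.
  x = λ² - 13 - 13 = 1156 - 26 ≡ 24; y = λ·(13 - 24) - 59 ≡ 41. → (24, 41)
double: tangent at (24, 41): λ = (3·24² + 29)/(2·41) ≡ 19/3. 3⁻¹ ≡ 53 (mod 79), so λ ≡ 19·53 ≡ 59.
  x = λ² - 24 - 24 = 3481 - 48 ≡ 36; y = λ·(24 - 36) - 41 ≡ 41. → (36, 41)
4P = (36, 41).
Next 3Q:
Repeated addition: build up to 3Q.
2Q: tangent at (57, 72): λ = (3·57² + 29)/(2·72) ≡ 59/65. 65⁻¹ ≡ 62 (mod 79), so λ ≡ 59·62 ≡ 24.
  x = λ² - 57 - 57 = 576 - 114 ≡ 67; y = λ·(57 - 67) - 72 ≡ 4. → (67, 4)
3Q: (67, 4) + (57, 72). λ = (72 - 4)/(57 - 67) ≡ 68/69 mod 79. 69⁻¹ ≡ 71 (mod 79) since 69·71 = 4899 ≡ 1, so λ ≡ 9.
  x = λ² - 67 - 57 = 81 - 124 ≡ 36; y = λ·(67 - 36) - 4 ≡ 38. → (36, 38)
3Q = (36, 38).
Finally 4P + 3Q:
(36, 41) + (36, 38): same x and y₁ ≡ -y₂, so the sum is 𝒪.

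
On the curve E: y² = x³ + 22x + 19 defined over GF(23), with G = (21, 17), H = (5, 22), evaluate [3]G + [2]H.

(17, 19)

First 3G:
Repeated addition: build up to 3G.
2G: tangent at (21, 17): λ = (3·21² + 22)/(2·17) ≡ 11/11. 11⁻¹ ≡ 21 (mod 23), so λ ≡ 11·21 ≡ 1.
  x = λ² - 21 - 21 = 1 - 42 ≡ 5; y = λ·(21 - 5) - 17 ≡ 22. → (5, 22)
3G: (5, 22) + (21, 17). λ = (17 - 22)/(21 - 5) ≡ 18/16 mod 23. 16⁻¹ ≡ 13 (mod 23), so λ ≡ 4.
  x = λ² - 5 - 21 = 16 - 26 ≡ 13; y = λ·(5 - 13) - 22 ≡ 15. → (13, 15)
3G = (13, 15).
Next 2H:
Repeated addition: build up to 2H.
2H: tangent at (5, 22): λ = (3·5² + 22)/(2·22) ≡ 5/21. 21⁻¹ ≡ 11 (mod 23) since 21·11 = 231 ≡ 1, so λ ≡ 5·11 ≡ 9.
  x = λ² - 5 - 5 = 81 - 10 ≡ 2; y = λ·(5 - 2) - 22 ≡ 5. → (2, 5)
2H = (2, 5).
Finally 3G + 2H:
(13, 15) + (2, 5). λ = (5 - 15)/(2 - 13) ≡ 13/12 mod 23. 12⁻¹ ≡ 2 (mod 23) since 12·2 = 24 ≡ 1, so λ ≡ 3.
  x = λ² - 13 - 2 = 9 - 15 ≡ 17; y = λ·(13 - 17) - 15 ≡ 19. → (17, 19)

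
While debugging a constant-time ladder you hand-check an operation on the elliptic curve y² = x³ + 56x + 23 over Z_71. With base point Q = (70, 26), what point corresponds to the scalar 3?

(25, 47)

Repeated addition: build up to 3Q.
2Q: tangent at (70, 26): λ = (3·70² + 56)/(2·26) ≡ 59/52. 52⁻¹ ≡ 56 (mod 71), so λ ≡ 59·56 ≡ 38.
  x = λ² - 70 - 70 = 1444 - 140 ≡ 26; y = λ·(70 - 26) - 26 ≡ 13. → (26, 13)
3Q: (26, 13) + (70, 26). λ = (26 - 13)/(70 - 26) ≡ 13/44 mod 71. 44⁻¹ ≡ 21 (mod 71), so λ ≡ 60.
  x = λ² - 26 - 70 = 3600 - 96 ≡ 25; y = λ·(26 - 25) - 13 ≡ 47. → (25, 47)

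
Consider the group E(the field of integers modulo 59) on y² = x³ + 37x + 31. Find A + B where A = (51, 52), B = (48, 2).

(28, 56)

(51, 52) + (48, 2). λ = (2 - 52)/(48 - 51) ≡ 9/56 mod 59. 56⁻¹ ≡ 39 (mod 59), so λ ≡ 56.
  x = λ² - 51 - 48 = 3136 - 99 ≡ 28; y = λ·(51 - 28) - 52 ≡ 56. → (28, 56)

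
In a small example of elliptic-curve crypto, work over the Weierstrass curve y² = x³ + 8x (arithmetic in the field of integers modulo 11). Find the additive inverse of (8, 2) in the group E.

(8, 9)

-(8, 2) = (8, -2 mod 11) = (8, 9).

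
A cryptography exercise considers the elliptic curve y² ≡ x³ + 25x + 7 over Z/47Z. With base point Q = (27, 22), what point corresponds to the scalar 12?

Double-and-add on 12 = (1100)₂. Start with Q = (27, 22) for the leading 1-bit.
double: tangent at (27, 22): λ = (3·27² + 25)/(2·22) ≡ 3/44. 44⁻¹ ≡ 31 (mod 47), so λ ≡ 3·31 ≡ 46.
  x = λ² - 27 - 27 = 2116 - 54 ≡ 41; y = λ·(27 - 41) - 22 ≡ 39. → (41, 39)
add Q: (41, 39) + (27, 22). λ = (22 - 39)/(27 - 41) ≡ 30/33 mod 47. 33⁻¹ ≡ 10 (mod 47), so λ ≡ 18.
  x = λ² - 41 - 27 = 324 - 68 ≡ 21; y = λ·(41 - 21) - 39 ≡ 39. → (21, 39)
double: tangent at (21, 39): λ = (3·21² + 25)/(2·39) ≡ 32/31. 31⁻¹ ≡ 44 (mod 47) since 31·44 = 1364 ≡ 1, so λ ≡ 32·44 ≡ 45.
  x = λ² - 21 - 21 = 2025 - 42 ≡ 9; y = λ·(21 - 9) - 39 ≡ 31. → (9, 31)
double: tangent at (9, 31): λ = (3·9² + 25)/(2·31) ≡ 33/15. 15⁻¹ ≡ 22 (mod 47) since 15·22 = 330 ≡ 1, so λ ≡ 33·22 ≡ 21.
  x = λ² - 9 - 9 = 441 - 18 ≡ 0; y = λ·(9 - 0) - 31 ≡ 17. → (0, 17)

(0, 17)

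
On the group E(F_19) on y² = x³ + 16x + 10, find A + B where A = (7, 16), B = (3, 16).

(7, 16) + (3, 16). λ = (16 - 16)/(3 - 7) ≡ 0/15 mod 19. 15⁻¹ ≡ 14 (mod 19), so λ ≡ 0.
  x = λ² - 7 - 3 = 0 - 10 ≡ 9; y = λ·(7 - 9) - 16 ≡ 3. → (9, 3)

(9, 3)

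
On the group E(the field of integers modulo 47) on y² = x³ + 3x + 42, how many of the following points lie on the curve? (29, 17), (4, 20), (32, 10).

(29, 17): 17² ≡ 7, rhs ≡ 31 → off.
(4, 20): 20² ≡ 24, rhs ≡ 24 → on.
(32, 10): 10² ≡ 6, rhs ≡ 6 → on.

2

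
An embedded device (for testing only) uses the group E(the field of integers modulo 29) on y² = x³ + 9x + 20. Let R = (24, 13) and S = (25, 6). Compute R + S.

(0, 22)

(24, 13) + (25, 6). λ = (6 - 13)/(25 - 24) ≡ 22/1 mod 29. 1⁻¹ ≡ 1 (mod 29) since 1·1 = 1 ≡ 1, so λ ≡ 22.
  x = λ² - 24 - 25 = 484 - 49 ≡ 0; y = λ·(24 - 0) - 13 ≡ 22. → (0, 22)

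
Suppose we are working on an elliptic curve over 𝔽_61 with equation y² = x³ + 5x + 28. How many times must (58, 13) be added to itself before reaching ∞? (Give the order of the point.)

10

2P: tangent at (58, 13): λ = (3·58² + 5)/(2·13) ≡ 32/26. 26⁻¹ ≡ 54 (mod 61) since 26·54 = 1404 ≡ 1, so λ ≡ 32·54 ≡ 20.
  x = λ² - 58 - 58 = 400 - 116 ≡ 40; y = λ·(58 - 40) - 13 ≡ 42. → (40, 42)
3P: (40, 42) + (58, 13). λ = (13 - 42)/(58 - 40) ≡ 32/18 mod 61. 18⁻¹ ≡ 17 (mod 61) since 18·17 = 306 ≡ 1, so λ ≡ 56.
  x = λ² - 40 - 58 = 3136 - 98 ≡ 49; y = λ·(40 - 49) - 42 ≡ 3. → (49, 3)
4P: (49, 3) + (58, 13). λ = (13 - 3)/(58 - 49) ≡ 10/9 mod 61. 9⁻¹ ≡ 34 (mod 61) since 9·34 = 306 ≡ 1, so λ ≡ 35.
  x = λ² - 49 - 58 = 1225 - 107 ≡ 20; y = λ·(49 - 20) - 3 ≡ 36. → (20, 36)
5P: (20, 36) + (58, 13). λ = (13 - 36)/(58 - 20) ≡ 38/38 mod 61. 38⁻¹ ≡ 53 (mod 61) since 38·53 = 2014 ≡ 1, so λ ≡ 1.
  x = λ² - 20 - 58 = 1 - 78 ≡ 45; y = λ·(20 - 45) - 36 ≡ 0. → (45, 0)
6P: (45, 0) + (58, 13). λ = (13 - 0)/(58 - 45) ≡ 13/13 mod 61. 13⁻¹ ≡ 47 (mod 61), so λ ≡ 1.
  x = λ² - 45 - 58 = 1 - 103 ≡ 20; y = λ·(45 - 20) - 0 ≡ 25. → (20, 25)
7P: (20, 25) + (58, 13). λ = (13 - 25)/(58 - 20) ≡ 49/38 mod 61. 38⁻¹ ≡ 53 (mod 61), so λ ≡ 35.
  x = λ² - 20 - 58 = 1225 - 78 ≡ 49; y = λ·(20 - 49) - 25 ≡ 58. → (49, 58)
8P: (49, 58) + (58, 13). λ = (13 - 58)/(58 - 49) ≡ 16/9 mod 61. 9⁻¹ ≡ 34 (mod 61), so λ ≡ 56.
  x = λ² - 49 - 58 = 3136 - 107 ≡ 40; y = λ·(49 - 40) - 58 ≡ 19. → (40, 19)
9P: (40, 19) + (58, 13). λ = (13 - 19)/(58 - 40) ≡ 55/18 mod 61. 18⁻¹ ≡ 17 (mod 61) since 18·17 = 306 ≡ 1, so λ ≡ 20.
  x = λ² - 40 - 58 = 400 - 98 ≡ 58; y = λ·(40 - 58) - 19 ≡ 48. → (58, 48)
10P: (58, 48) + (58, 13): same x and y₁ ≡ -y₂, so the sum is ∞.
10P = ∞, so the order is 10.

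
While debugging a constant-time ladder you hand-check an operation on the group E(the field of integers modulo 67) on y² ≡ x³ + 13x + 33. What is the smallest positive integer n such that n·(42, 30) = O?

2P: tangent at (42, 30): λ = (3·42² + 13)/(2·30) ≡ 12/60. 60⁻¹ ≡ 19 (mod 67), so λ ≡ 12·19 ≡ 27.
  x = λ² - 42 - 42 = 729 - 84 ≡ 42; y = λ·(42 - 42) - 30 ≡ 37. → (42, 37)
3P: (42, 37) + (42, 30): same x and y₁ ≡ -y₂, so the sum is O.
3P = O, so the order is 3.

3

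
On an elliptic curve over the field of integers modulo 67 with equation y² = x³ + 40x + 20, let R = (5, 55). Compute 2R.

tangent at (5, 55): λ = (3·5² + 40)/(2·55) ≡ 48/43. 43⁻¹ ≡ 53 (mod 67) since 43·53 = 2279 ≡ 1, so λ ≡ 48·53 ≡ 65.
  x = λ² - 5 - 5 = 4225 - 10 ≡ 61; y = λ·(5 - 61) - 55 ≡ 57. → (61, 57)

(61, 57)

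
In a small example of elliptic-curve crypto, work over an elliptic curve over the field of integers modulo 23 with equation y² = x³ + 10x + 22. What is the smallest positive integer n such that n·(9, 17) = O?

9

2P: tangent at (9, 17): λ = (3·9² + 10)/(2·17) ≡ 0/11. 11⁻¹ ≡ 21 (mod 23) since 11·21 = 231 ≡ 1, so λ ≡ 0·21 ≡ 0.
  x = λ² - 9 - 9 = 0 - 18 ≡ 5; y = λ·(9 - 5) - 17 ≡ 6. → (5, 6)
3P: (5, 6) + (9, 17). λ = (17 - 6)/(9 - 5) ≡ 11/4 mod 23. 4⁻¹ ≡ 6 (mod 23) since 4·6 = 24 ≡ 1, so λ ≡ 20.
  x = λ² - 5 - 9 = 400 - 14 ≡ 18; y = λ·(5 - 18) - 6 ≡ 10. → (18, 10)
4P: (18, 10) + (9, 17). λ = (17 - 10)/(9 - 18) ≡ 7/14 mod 23. 14⁻¹ ≡ 5 (mod 23), so λ ≡ 12.
  x = λ² - 18 - 9 = 144 - 27 ≡ 2; y = λ·(18 - 2) - 10 ≡ 21. → (2, 21)
5P: (2, 21) + (9, 17). λ = (17 - 21)/(9 - 2) ≡ 19/7 mod 23. 7⁻¹ ≡ 10 (mod 23), so λ ≡ 6.
  x = λ² - 2 - 9 = 36 - 11 ≡ 2; y = λ·(2 - 2) - 21 ≡ 2. → (2, 2)
6P: (2, 2) + (9, 17). λ = (17 - 2)/(9 - 2) ≡ 15/7 mod 23. 7⁻¹ ≡ 10 (mod 23), so λ ≡ 12.
  x = λ² - 2 - 9 = 144 - 11 ≡ 18; y = λ·(2 - 18) - 2 ≡ 13. → (18, 13)
7P: (18, 13) + (9, 17). λ = (17 - 13)/(9 - 18) ≡ 4/14 mod 23. 14⁻¹ ≡ 5 (mod 23), so λ ≡ 20.
  x = λ² - 18 - 9 = 400 - 27 ≡ 5; y = λ·(18 - 5) - 13 ≡ 17. → (5, 17)
8P: (5, 17) + (9, 17). λ = (17 - 17)/(9 - 5) ≡ 0/4 mod 23. 4⁻¹ ≡ 6 (mod 23), so λ ≡ 0.
  x = λ² - 5 - 9 = 0 - 14 ≡ 9; y = λ·(5 - 9) - 17 ≡ 6. → (9, 6)
9P: (9, 6) + (9, 17): same x and y₁ ≡ -y₂, so the sum is O.
9P = O, so the order is 9.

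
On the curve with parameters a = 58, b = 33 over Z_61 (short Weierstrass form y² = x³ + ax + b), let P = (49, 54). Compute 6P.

Repeated addition: build up to 6P.
2P: tangent at (49, 54): λ = (3·49² + 58)/(2·54) ≡ 2/47. 47⁻¹ ≡ 13 (mod 61), so λ ≡ 2·13 ≡ 26.
  x = λ² - 49 - 49 = 676 - 98 ≡ 29; y = λ·(49 - 29) - 54 ≡ 39. → (29, 39)
3P: (29, 39) + (49, 54). λ = (54 - 39)/(49 - 29) ≡ 15/20 mod 61. 20⁻¹ ≡ 58 (mod 61), so λ ≡ 16.
  x = λ² - 29 - 49 = 256 - 78 ≡ 56; y = λ·(29 - 56) - 39 ≡ 17. → (56, 17)
4P: (56, 17) + (49, 54). λ = (54 - 17)/(49 - 56) ≡ 37/54 mod 61. 54⁻¹ ≡ 26 (mod 61), so λ ≡ 47.
  x = λ² - 56 - 49 = 2209 - 105 ≡ 30; y = λ·(56 - 30) - 17 ≡ 46. → (30, 46)
5P: (30, 46) + (49, 54). λ = (54 - 46)/(49 - 30) ≡ 8/19 mod 61. 19⁻¹ ≡ 45 (mod 61) since 19·45 = 855 ≡ 1, so λ ≡ 55.
  x = λ² - 30 - 49 = 3025 - 79 ≡ 18; y = λ·(30 - 18) - 46 ≡ 4. → (18, 4)
6P: (18, 4) + (49, 54). λ = (54 - 4)/(49 - 18) ≡ 50/31 mod 61. 31⁻¹ ≡ 2 (mod 61), so λ ≡ 39.
  x = λ² - 18 - 49 = 1521 - 67 ≡ 51; y = λ·(18 - 51) - 4 ≡ 51. → (51, 51)

(51, 51)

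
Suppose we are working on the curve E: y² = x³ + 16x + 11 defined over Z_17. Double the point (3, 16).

(10, 7)

tangent at (3, 16): λ = (3·3² + 16)/(2·16) ≡ 9/15. 15⁻¹ ≡ 8 (mod 17), so λ ≡ 9·8 ≡ 4.
  x = λ² - 3 - 3 = 16 - 6 ≡ 10; y = λ·(3 - 10) - 16 ≡ 7. → (10, 7)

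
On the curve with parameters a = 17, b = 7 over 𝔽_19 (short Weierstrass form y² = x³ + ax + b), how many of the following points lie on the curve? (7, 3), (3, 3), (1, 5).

(7, 3): 3² ≡ 9, rhs ≡ 13 → off.
(3, 3): 3² ≡ 9, rhs ≡ 9 → on.
(1, 5): 5² ≡ 6, rhs ≡ 6 → on.

2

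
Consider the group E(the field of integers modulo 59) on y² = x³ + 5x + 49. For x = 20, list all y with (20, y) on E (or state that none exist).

19, 40

x³ + 5x + 49 = 8149 ≡ 7 (mod 59).
Square roots of 7 mod 59: 19 and 40 (since 19² = 361 ≡ 7).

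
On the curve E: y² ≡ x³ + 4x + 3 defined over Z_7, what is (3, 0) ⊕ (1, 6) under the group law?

(3, 0) + (1, 6). λ = (6 - 0)/(1 - 3) ≡ 6/5 mod 7. 5⁻¹ ≡ 3 (mod 7), so λ ≡ 4.
  x = λ² - 3 - 1 = 16 - 4 ≡ 5; y = λ·(3 - 5) - 0 ≡ 6. → (5, 6)

(5, 6)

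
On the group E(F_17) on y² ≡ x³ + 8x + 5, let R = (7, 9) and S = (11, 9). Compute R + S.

(7, 9) + (11, 9). λ = (9 - 9)/(11 - 7) ≡ 0/4 mod 17. 4⁻¹ ≡ 13 (mod 17), so λ ≡ 0.
  x = λ² - 7 - 11 = 0 - 18 ≡ 16; y = λ·(7 - 16) - 9 ≡ 8. → (16, 8)

(16, 8)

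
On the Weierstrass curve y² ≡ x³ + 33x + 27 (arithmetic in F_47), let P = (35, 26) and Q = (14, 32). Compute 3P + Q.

First 3P:
Repeated addition: build up to 3P.
2P: tangent at (35, 26): λ = (3·35² + 33)/(2·26) ≡ 42/5. 5⁻¹ ≡ 19 (mod 47), so λ ≡ 42·19 ≡ 46.
  x = λ² - 35 - 35 = 2116 - 70 ≡ 25; y = λ·(35 - 25) - 26 ≡ 11. → (25, 11)
3P: (25, 11) + (35, 26). λ = (26 - 11)/(35 - 25) ≡ 15/10 mod 47. 10⁻¹ ≡ 33 (mod 47), so λ ≡ 25.
  x = λ² - 25 - 35 = 625 - 60 ≡ 1; y = λ·(25 - 1) - 11 ≡ 25. → (1, 25)
3P = (1, 25).
Finally 3P + Q:
(1, 25) + (14, 32). λ = (32 - 25)/(14 - 1) ≡ 7/13 mod 47. 13⁻¹ ≡ 29 (mod 47) since 13·29 = 377 ≡ 1, so λ ≡ 15.
  x = λ² - 1 - 14 = 225 - 15 ≡ 22; y = λ·(1 - 22) - 25 ≡ 36. → (22, 36)

(22, 36)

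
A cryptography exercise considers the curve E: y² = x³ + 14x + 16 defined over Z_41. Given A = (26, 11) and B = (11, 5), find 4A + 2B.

First 4A:
Repeated addition: build up to 4A.
2A: tangent at (26, 11): λ = (3·26² + 14)/(2·11) ≡ 33/22. 22⁻¹ ≡ 28 (mod 41) since 22·28 = 616 ≡ 1, so λ ≡ 33·28 ≡ 22.
  x = λ² - 26 - 26 = 484 - 52 ≡ 22; y = λ·(26 - 22) - 11 ≡ 36. → (22, 36)
3A: (22, 36) + (26, 11). λ = (11 - 36)/(26 - 22) ≡ 16/4 mod 41. 4⁻¹ ≡ 31 (mod 41) since 4·31 = 124 ≡ 1, so λ ≡ 4.
  x = λ² - 22 - 26 = 16 - 48 ≡ 9; y = λ·(22 - 9) - 36 ≡ 16. → (9, 16)
4A: (9, 16) + (26, 11). λ = (11 - 16)/(26 - 9) ≡ 36/17 mod 41. 17⁻¹ ≡ 29 (mod 41), so λ ≡ 19.
  x = λ² - 9 - 26 = 361 - 35 ≡ 39; y = λ·(9 - 39) - 16 ≡ 29. → (39, 29)
4A = (39, 29).
Next 2B:
Repeated addition: build up to 2B.
2B: tangent at (11, 5): λ = (3·11² + 14)/(2·5) ≡ 8/10. 10⁻¹ ≡ 37 (mod 41) since 10·37 = 370 ≡ 1, so λ ≡ 8·37 ≡ 9.
  x = λ² - 11 - 11 = 81 - 22 ≡ 18; y = λ·(11 - 18) - 5 ≡ 14. → (18, 14)
2B = (18, 14).
Finally 4A + 2B:
(39, 29) + (18, 14). λ = (14 - 29)/(18 - 39) ≡ 26/20 mod 41. 20⁻¹ ≡ 39 (mod 41), so λ ≡ 30.
  x = λ² - 39 - 18 = 900 - 57 ≡ 23; y = λ·(39 - 23) - 29 ≡ 0. → (23, 0)

(23, 0)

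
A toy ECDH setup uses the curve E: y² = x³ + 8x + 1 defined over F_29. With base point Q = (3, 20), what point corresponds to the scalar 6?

(21, 18)

Repeated addition: build up to 6Q.
2Q: tangent at (3, 20): λ = (3·3² + 8)/(2·20) ≡ 6/11. 11⁻¹ ≡ 8 (mod 29) since 11·8 = 88 ≡ 1, so λ ≡ 6·8 ≡ 19.
  x = λ² - 3 - 3 = 361 - 6 ≡ 7; y = λ·(3 - 7) - 20 ≡ 20. → (7, 20)
3Q: (7, 20) + (3, 20). λ = (20 - 20)/(3 - 7) ≡ 0/25 mod 29. 25⁻¹ ≡ 7 (mod 29) since 25·7 = 175 ≡ 1, so λ ≡ 0.
  x = λ² - 7 - 3 = 0 - 10 ≡ 19; y = λ·(7 - 19) - 20 ≡ 9. → (19, 9)
4Q: (19, 9) + (3, 20). λ = (20 - 9)/(3 - 19) ≡ 11/13 mod 29. 13⁻¹ ≡ 9 (mod 29), so λ ≡ 12.
  x = λ² - 19 - 3 = 144 - 22 ≡ 6; y = λ·(19 - 6) - 9 ≡ 2. → (6, 2)
5Q: (6, 2) + (3, 20). λ = (20 - 2)/(3 - 6) ≡ 18/26 mod 29. 26⁻¹ ≡ 19 (mod 29), so λ ≡ 23.
  x = λ² - 6 - 3 = 529 - 9 ≡ 27; y = λ·(6 - 27) - 2 ≡ 8. → (27, 8)
6Q: (27, 8) + (3, 20). λ = (20 - 8)/(3 - 27) ≡ 12/5 mod 29. 5⁻¹ ≡ 6 (mod 29) since 5·6 = 30 ≡ 1, so λ ≡ 14.
  x = λ² - 27 - 3 = 196 - 30 ≡ 21; y = λ·(27 - 21) - 8 ≡ 18. → (21, 18)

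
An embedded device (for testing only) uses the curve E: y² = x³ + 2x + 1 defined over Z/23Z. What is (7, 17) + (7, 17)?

tangent at (7, 17): λ = (3·7² + 2)/(2·17) ≡ 11/11. 11⁻¹ ≡ 21 (mod 23), so λ ≡ 11·21 ≡ 1.
  x = λ² - 7 - 7 = 1 - 14 ≡ 10; y = λ·(7 - 10) - 17 ≡ 3. → (10, 3)

(10, 3)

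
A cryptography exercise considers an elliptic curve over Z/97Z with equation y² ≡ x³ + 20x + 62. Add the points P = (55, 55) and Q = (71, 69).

(55, 55) + (71, 69). λ = (69 - 55)/(71 - 55) ≡ 14/16 mod 97. 16⁻¹ ≡ 91 (mod 97), so λ ≡ 13.
  x = λ² - 55 - 71 = 169 - 126 ≡ 43; y = λ·(55 - 43) - 55 ≡ 4. → (43, 4)

(43, 4)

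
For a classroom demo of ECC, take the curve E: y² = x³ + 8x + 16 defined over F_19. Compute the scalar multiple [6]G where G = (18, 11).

Double-and-add on 6 = (110)₂. Start with G = (18, 11) for the leading 1-bit.
double: tangent at (18, 11): λ = (3·18² + 8)/(2·11) ≡ 11/3. 3⁻¹ ≡ 13 (mod 19) since 3·13 = 39 ≡ 1, so λ ≡ 11·13 ≡ 10.
  x = λ² - 18 - 18 = 100 - 36 ≡ 7; y = λ·(18 - 7) - 11 ≡ 4. → (7, 4)
add G: (7, 4) + (18, 11). λ = (11 - 4)/(18 - 7) ≡ 7/11 mod 19. 11⁻¹ ≡ 7 (mod 19) since 11·7 = 77 ≡ 1, so λ ≡ 11.
  x = λ² - 7 - 18 = 121 - 25 ≡ 1; y = λ·(7 - 1) - 4 ≡ 5. → (1, 5)
double: tangent at (1, 5): λ = (3·1² + 8)/(2·5) ≡ 11/10. 10⁻¹ ≡ 2 (mod 19), so λ ≡ 11·2 ≡ 3.
  x = λ² - 1 - 1 = 9 - 2 ≡ 7; y = λ·(1 - 7) - 5 ≡ 15. → (7, 15)

(7, 15)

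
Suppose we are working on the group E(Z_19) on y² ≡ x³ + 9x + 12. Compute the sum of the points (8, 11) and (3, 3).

(6, 15)

(8, 11) + (3, 3). λ = (3 - 11)/(3 - 8) ≡ 11/14 mod 19. 14⁻¹ ≡ 15 (mod 19), so λ ≡ 13.
  x = λ² - 8 - 3 = 169 - 11 ≡ 6; y = λ·(8 - 6) - 11 ≡ 15. → (6, 15)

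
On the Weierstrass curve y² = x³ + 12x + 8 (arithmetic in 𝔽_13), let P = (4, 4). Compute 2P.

(6, 7)

tangent at (4, 4): λ = (3·4² + 12)/(2·4) ≡ 8/8. 8⁻¹ ≡ 5 (mod 13), so λ ≡ 8·5 ≡ 1.
  x = λ² - 4 - 4 = 1 - 8 ≡ 6; y = λ·(4 - 6) - 4 ≡ 7. → (6, 7)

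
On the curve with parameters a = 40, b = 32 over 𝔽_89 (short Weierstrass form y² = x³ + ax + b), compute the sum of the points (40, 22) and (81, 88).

(40, 22) + (81, 88). λ = (88 - 22)/(81 - 40) ≡ 66/41 mod 89. 41⁻¹ ≡ 76 (mod 89) since 41·76 = 3116 ≡ 1, so λ ≡ 32.
  x = λ² - 40 - 81 = 1024 - 121 ≡ 13; y = λ·(40 - 13) - 22 ≡ 41. → (13, 41)

(13, 41)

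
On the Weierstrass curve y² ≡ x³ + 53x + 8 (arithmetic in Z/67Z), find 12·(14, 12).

(21, 59)

Write G = (14, 12).
Repeated addition: build up to 12G.
2G: tangent at (14, 12): λ = (3·14² + 53)/(2·12) ≡ 38/24. 24⁻¹ ≡ 14 (mod 67), so λ ≡ 38·14 ≡ 63.
  x = λ² - 14 - 14 = 3969 - 28 ≡ 55; y = λ·(14 - 55) - 12 ≡ 18. → (55, 18)
3G: (55, 18) + (14, 12). λ = (12 - 18)/(14 - 55) ≡ 61/26 mod 67. 26⁻¹ ≡ 49 (mod 67), so λ ≡ 41.
  x = λ² - 55 - 14 = 1681 - 69 ≡ 4; y = λ·(55 - 4) - 18 ≡ 63. → (4, 63)
4G: (4, 63) + (14, 12). λ = (12 - 63)/(14 - 4) ≡ 16/10 mod 67. 10⁻¹ ≡ 47 (mod 67), so λ ≡ 15.
  x = λ² - 4 - 14 = 225 - 18 ≡ 6; y = λ·(4 - 6) - 63 ≡ 41. → (6, 41)
5G: (6, 41) + (14, 12). λ = (12 - 41)/(14 - 6) ≡ 38/8 mod 67. 8⁻¹ ≡ 42 (mod 67), so λ ≡ 55.
  x = λ² - 6 - 14 = 3025 - 20 ≡ 57; y = λ·(6 - 57) - 41 ≡ 35. → (57, 35)
6G: (57, 35) + (14, 12). λ = (12 - 35)/(14 - 57) ≡ 44/24 mod 67. 24⁻¹ ≡ 14 (mod 67), so λ ≡ 13.
  x = λ² - 57 - 14 = 169 - 71 ≡ 31; y = λ·(57 - 31) - 35 ≡ 35. → (31, 35)
7G: (31, 35) + (14, 12). λ = (12 - 35)/(14 - 31) ≡ 44/50 mod 67. 50⁻¹ ≡ 63 (mod 67), so λ ≡ 25.
  x = λ² - 31 - 14 = 625 - 45 ≡ 44; y = λ·(31 - 44) - 35 ≡ 42. → (44, 42)
8G: (44, 42) + (14, 12). λ = (12 - 42)/(14 - 44) ≡ 37/37 mod 67. 37⁻¹ ≡ 29 (mod 67) since 37·29 = 1073 ≡ 1, so λ ≡ 1.
  x = λ² - 44 - 14 = 1 - 58 ≡ 10; y = λ·(44 - 10) - 42 ≡ 59. → (10, 59)
9G: (10, 59) + (14, 12). λ = (12 - 59)/(14 - 10) ≡ 20/4 mod 67. 4⁻¹ ≡ 17 (mod 67), so λ ≡ 5.
  x = λ² - 10 - 14 = 25 - 24 ≡ 1; y = λ·(10 - 1) - 59 ≡ 53. → (1, 53)
10G: (1, 53) + (14, 12). λ = (12 - 53)/(14 - 1) ≡ 26/13 mod 67. 13⁻¹ ≡ 31 (mod 67) since 13·31 = 403 ≡ 1, so λ ≡ 2.
  x = λ² - 1 - 14 = 4 - 15 ≡ 56; y = λ·(1 - 56) - 53 ≡ 38. → (56, 38)
11G: (56, 38) + (14, 12). λ = (12 - 38)/(14 - 56) ≡ 41/25 mod 67. 25⁻¹ ≡ 59 (mod 67), so λ ≡ 7.
  x = λ² - 56 - 14 = 49 - 70 ≡ 46; y = λ·(56 - 46) - 38 ≡ 32. → (46, 32)
12G: (46, 32) + (14, 12). λ = (12 - 32)/(14 - 46) ≡ 47/35 mod 67. 35⁻¹ ≡ 23 (mod 67), so λ ≡ 9.
  x = λ² - 46 - 14 = 81 - 60 ≡ 21; y = λ·(46 - 21) - 32 ≡ 59. → (21, 59)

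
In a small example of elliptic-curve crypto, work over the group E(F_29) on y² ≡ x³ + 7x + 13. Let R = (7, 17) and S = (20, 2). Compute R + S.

(15, 19)

(7, 17) + (20, 2). λ = (2 - 17)/(20 - 7) ≡ 14/13 mod 29. 13⁻¹ ≡ 9 (mod 29), so λ ≡ 10.
  x = λ² - 7 - 20 = 100 - 27 ≡ 15; y = λ·(7 - 15) - 17 ≡ 19. → (15, 19)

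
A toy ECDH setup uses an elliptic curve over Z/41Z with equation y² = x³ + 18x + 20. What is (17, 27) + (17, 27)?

(32, 21)

tangent at (17, 27): λ = (3·17² + 18)/(2·27) ≡ 24/13. 13⁻¹ ≡ 19 (mod 41), so λ ≡ 24·19 ≡ 5.
  x = λ² - 17 - 17 = 25 - 34 ≡ 32; y = λ·(17 - 32) - 27 ≡ 21. → (32, 21)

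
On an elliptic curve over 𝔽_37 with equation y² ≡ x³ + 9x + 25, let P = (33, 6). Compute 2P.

(19, 5)

tangent at (33, 6): λ = (3·33² + 9)/(2·6) ≡ 20/12. 12⁻¹ ≡ 34 (mod 37) since 12·34 = 408 ≡ 1, so λ ≡ 20·34 ≡ 14.
  x = λ² - 33 - 33 = 196 - 66 ≡ 19; y = λ·(33 - 19) - 6 ≡ 5. → (19, 5)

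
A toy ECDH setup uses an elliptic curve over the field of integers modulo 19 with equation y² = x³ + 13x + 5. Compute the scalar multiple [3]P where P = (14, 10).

Repeated addition: build up to 3P.
2P: tangent at (14, 10): λ = (3·14² + 13)/(2·10) ≡ 12/1. 1⁻¹ ≡ 1 (mod 19), so λ ≡ 12·1 ≡ 12.
  x = λ² - 14 - 14 = 144 - 28 ≡ 2; y = λ·(14 - 2) - 10 ≡ 1. → (2, 1)
3P: (2, 1) + (14, 10). λ = (10 - 1)/(14 - 2) ≡ 9/12 mod 19. 12⁻¹ ≡ 8 (mod 19) since 12·8 = 96 ≡ 1, so λ ≡ 15.
  x = λ² - 2 - 14 = 225 - 16 ≡ 0; y = λ·(2 - 0) - 1 ≡ 10. → (0, 10)

(0, 10)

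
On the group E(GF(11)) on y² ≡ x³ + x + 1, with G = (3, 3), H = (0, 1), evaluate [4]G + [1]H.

First 4G:
Repeated addition: build up to 4G.
2G: tangent at (3, 3): λ = (3·3² + 1)/(2·3) ≡ 6/6. 6⁻¹ ≡ 2 (mod 11), so λ ≡ 6·2 ≡ 1.
  x = λ² - 3 - 3 = 1 - 6 ≡ 6; y = λ·(3 - 6) - 3 ≡ 5. → (6, 5)
3G: (6, 5) + (3, 3). λ = (3 - 5)/(3 - 6) ≡ 9/8 mod 11. 8⁻¹ ≡ 7 (mod 11), so λ ≡ 8.
  x = λ² - 6 - 3 = 64 - 9 ≡ 0; y = λ·(6 - 0) - 5 ≡ 10. → (0, 10)
4G: (0, 10) + (3, 3). λ = (3 - 10)/(3 - 0) ≡ 4/3 mod 11. 3⁻¹ ≡ 4 (mod 11), so λ ≡ 5.
  x = λ² - 0 - 3 = 25 - 3 ≡ 0; y = λ·(0 - 0) - 10 ≡ 1. → (0, 1)
4G = (0, 1).
Finally 4G + H:
tangent at (0, 1): λ = (3·0² + 1)/(2·1) ≡ 1/2. 2⁻¹ ≡ 6 (mod 11) since 2·6 = 12 ≡ 1, so λ ≡ 1·6 ≡ 6.
  x = λ² - 0 - 0 = 36 - 0 ≡ 3; y = λ·(0 - 3) - 1 ≡ 3. → (3, 3)

(3, 3)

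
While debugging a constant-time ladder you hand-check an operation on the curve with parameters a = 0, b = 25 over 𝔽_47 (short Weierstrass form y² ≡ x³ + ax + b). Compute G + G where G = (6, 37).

tangent at (6, 37): λ = (3·6² + 0)/(2·37) ≡ 14/27. 27⁻¹ ≡ 7 (mod 47), so λ ≡ 14·7 ≡ 4.
  x = λ² - 6 - 6 = 16 - 12 ≡ 4; y = λ·(6 - 4) - 37 ≡ 18. → (4, 18)

(4, 18)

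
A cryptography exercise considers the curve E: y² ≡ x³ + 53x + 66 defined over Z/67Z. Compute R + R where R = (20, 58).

(15, 22)

tangent at (20, 58): λ = (3·20² + 53)/(2·58) ≡ 47/49. 49⁻¹ ≡ 26 (mod 67), so λ ≡ 47·26 ≡ 16.
  x = λ² - 20 - 20 = 256 - 40 ≡ 15; y = λ·(20 - 15) - 58 ≡ 22. → (15, 22)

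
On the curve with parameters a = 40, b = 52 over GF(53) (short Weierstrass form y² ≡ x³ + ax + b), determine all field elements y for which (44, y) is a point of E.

x³ + 40x + 52 = 86996 ≡ 23 (mod 53).
23 is a non-residue mod 53; no y exists.

none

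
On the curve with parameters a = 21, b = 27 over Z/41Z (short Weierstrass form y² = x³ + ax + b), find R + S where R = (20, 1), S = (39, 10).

(20, 1) + (39, 10). λ = (10 - 1)/(39 - 20) ≡ 9/19 mod 41. 19⁻¹ ≡ 13 (mod 41) since 19·13 = 247 ≡ 1, so λ ≡ 35.
  x = λ² - 20 - 39 = 1225 - 59 ≡ 18; y = λ·(20 - 18) - 1 ≡ 28. → (18, 28)

(18, 28)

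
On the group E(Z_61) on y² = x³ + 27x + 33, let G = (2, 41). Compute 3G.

(50, 28)

Repeated addition: build up to 3G.
2G: tangent at (2, 41): λ = (3·2² + 27)/(2·41) ≡ 39/21. 21⁻¹ ≡ 32 (mod 61), so λ ≡ 39·32 ≡ 28.
  x = λ² - 2 - 2 = 784 - 4 ≡ 48; y = λ·(2 - 48) - 41 ≡ 13. → (48, 13)
3G: (48, 13) + (2, 41). λ = (41 - 13)/(2 - 48) ≡ 28/15 mod 61. 15⁻¹ ≡ 57 (mod 61) since 15·57 = 855 ≡ 1, so λ ≡ 10.
  x = λ² - 48 - 2 = 100 - 50 ≡ 50; y = λ·(48 - 50) - 13 ≡ 28. → (50, 28)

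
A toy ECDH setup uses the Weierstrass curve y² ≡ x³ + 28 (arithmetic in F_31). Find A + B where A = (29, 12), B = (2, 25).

(28, 30)

(29, 12) + (2, 25). λ = (25 - 12)/(2 - 29) ≡ 13/4 mod 31. 4⁻¹ ≡ 8 (mod 31), so λ ≡ 11.
  x = λ² - 29 - 2 = 121 - 31 ≡ 28; y = λ·(29 - 28) - 12 ≡ 30. → (28, 30)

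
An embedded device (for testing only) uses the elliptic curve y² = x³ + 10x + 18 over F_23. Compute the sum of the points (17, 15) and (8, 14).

(17, 15) + (8, 14). λ = (14 - 15)/(8 - 17) ≡ 22/14 mod 23. 14⁻¹ ≡ 5 (mod 23), so λ ≡ 18.
  x = λ² - 17 - 8 = 324 - 25 ≡ 0; y = λ·(17 - 0) - 15 ≡ 15. → (0, 15)

(0, 15)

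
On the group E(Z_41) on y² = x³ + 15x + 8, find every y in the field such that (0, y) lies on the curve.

x³ + 15x + 8 = 8 ≡ 8 (mod 41).
Square roots of 8 mod 41: 7 and 34 (since 7² = 49 ≡ 8).

7, 34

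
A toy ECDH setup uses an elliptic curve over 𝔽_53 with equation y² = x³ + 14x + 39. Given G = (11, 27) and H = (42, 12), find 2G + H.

(10, 38)

First 2G:
Repeated addition: build up to 2G.
2G: tangent at (11, 27): λ = (3·11² + 14)/(2·27) ≡ 6/1. 1⁻¹ ≡ 1 (mod 53), so λ ≡ 6·1 ≡ 6.
  x = λ² - 11 - 11 = 36 - 22 ≡ 14; y = λ·(11 - 14) - 27 ≡ 8. → (14, 8)
2G = (14, 8).
Finally 2G + H:
(14, 8) + (42, 12). λ = (12 - 8)/(42 - 14) ≡ 4/28 mod 53. 28⁻¹ ≡ 36 (mod 53), so λ ≡ 38.
  x = λ² - 14 - 42 = 1444 - 56 ≡ 10; y = λ·(14 - 10) - 8 ≡ 38. → (10, 38)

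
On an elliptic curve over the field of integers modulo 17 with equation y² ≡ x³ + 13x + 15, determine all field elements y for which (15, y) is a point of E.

x³ + 13x + 15 = 3585 ≡ 15 (mod 17).
Square roots of 15 mod 17: 7 and 10 (since 7² = 49 ≡ 15).

7, 10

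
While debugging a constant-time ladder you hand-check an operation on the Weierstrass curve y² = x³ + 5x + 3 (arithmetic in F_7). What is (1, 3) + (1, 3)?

(6, 2)

tangent at (1, 3): λ = (3·1² + 5)/(2·3) ≡ 1/6. 6⁻¹ ≡ 6 (mod 7), so λ ≡ 1·6 ≡ 6.
  x = λ² - 1 - 1 = 36 - 2 ≡ 6; y = λ·(1 - 6) - 3 ≡ 2. → (6, 2)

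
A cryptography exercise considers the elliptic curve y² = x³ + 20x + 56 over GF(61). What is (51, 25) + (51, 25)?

tangent at (51, 25): λ = (3·51² + 20)/(2·25) ≡ 15/50. 50⁻¹ ≡ 11 (mod 61) since 50·11 = 550 ≡ 1, so λ ≡ 15·11 ≡ 43.
  x = λ² - 51 - 51 = 1849 - 102 ≡ 39; y = λ·(51 - 39) - 25 ≡ 3. → (39, 3)

(39, 3)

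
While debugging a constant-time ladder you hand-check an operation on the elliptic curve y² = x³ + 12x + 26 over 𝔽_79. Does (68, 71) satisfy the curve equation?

yes

y² = 71² ≡ 64; x³ + 12x + 26 = 315274 ≡ 64 (mod 79). 64 = 64.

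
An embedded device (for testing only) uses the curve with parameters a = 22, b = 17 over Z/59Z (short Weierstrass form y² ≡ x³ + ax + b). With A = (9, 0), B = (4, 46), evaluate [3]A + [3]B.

(22, 23)

First 3A:
Repeated addition: build up to 3A.
2A: (9, 0) + (9, 0): same x and y₁ ≡ -y₂, so the sum is O.
3A: O + (9, 0) = (9, 0) (identity).
3A = (9, 0).
Next 3B:
Repeated addition: build up to 3B.
2B: tangent at (4, 46): λ = (3·4² + 22)/(2·46) ≡ 11/33. 33⁻¹ ≡ 34 (mod 59), so λ ≡ 11·34 ≡ 20.
  x = λ² - 4 - 4 = 400 - 8 ≡ 38; y = λ·(4 - 38) - 46 ≡ 41. → (38, 41)
3B: (38, 41) + (4, 46). λ = (46 - 41)/(4 - 38) ≡ 5/25 mod 59. 25⁻¹ ≡ 26 (mod 59) since 25·26 = 650 ≡ 1, so λ ≡ 12.
  x = λ² - 38 - 4 = 144 - 42 ≡ 43; y = λ·(38 - 43) - 41 ≡ 17. → (43, 17)
3B = (43, 17).
Finally 3A + 3B:
(9, 0) + (43, 17). λ = (17 - 0)/(43 - 9) ≡ 17/34 mod 59. 34⁻¹ ≡ 33 (mod 59), so λ ≡ 30.
  x = λ² - 9 - 43 = 900 - 52 ≡ 22; y = λ·(9 - 22) - 0 ≡ 23. → (22, 23)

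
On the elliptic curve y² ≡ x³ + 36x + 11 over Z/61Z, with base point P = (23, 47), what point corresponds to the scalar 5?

Repeated addition: build up to 5P.
2P: tangent at (23, 47): λ = (3·23² + 36)/(2·47) ≡ 37/33. 33⁻¹ ≡ 37 (mod 61), so λ ≡ 37·37 ≡ 27.
  x = λ² - 23 - 23 = 729 - 46 ≡ 12; y = λ·(23 - 12) - 47 ≡ 6. → (12, 6)
3P: (12, 6) + (23, 47). λ = (47 - 6)/(23 - 12) ≡ 41/11 mod 61. 11⁻¹ ≡ 50 (mod 61), so λ ≡ 37.
  x = λ² - 12 - 23 = 1369 - 35 ≡ 53; y = λ·(12 - 53) - 6 ≡ 2. → (53, 2)
4P: (53, 2) + (23, 47). λ = (47 - 2)/(23 - 53) ≡ 45/31 mod 61. 31⁻¹ ≡ 2 (mod 61), so λ ≡ 29.
  x = λ² - 53 - 23 = 841 - 76 ≡ 33; y = λ·(53 - 33) - 2 ≡ 29. → (33, 29)
5P: (33, 29) + (23, 47). λ = (47 - 29)/(23 - 33) ≡ 18/51 mod 61. 51⁻¹ ≡ 6 (mod 61), so λ ≡ 47.
  x = λ² - 33 - 23 = 2209 - 56 ≡ 18; y = λ·(33 - 18) - 29 ≡ 5. → (18, 5)

(18, 5)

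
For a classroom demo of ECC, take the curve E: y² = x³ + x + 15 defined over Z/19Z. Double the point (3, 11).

tangent at (3, 11): λ = (3·3² + 1)/(2·11) ≡ 9/3. 3⁻¹ ≡ 13 (mod 19), so λ ≡ 9·13 ≡ 3.
  x = λ² - 3 - 3 = 9 - 6 ≡ 3; y = λ·(3 - 3) - 11 ≡ 8. → (3, 8)

(3, 8)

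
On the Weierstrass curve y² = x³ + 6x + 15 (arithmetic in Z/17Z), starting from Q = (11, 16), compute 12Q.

(5, 0)

Repeated addition: build up to 12Q.
2Q: tangent at (11, 16): λ = (3·11² + 6)/(2·16) ≡ 12/15. 15⁻¹ ≡ 8 (mod 17), so λ ≡ 12·8 ≡ 11.
  x = λ² - 11 - 11 = 121 - 22 ≡ 14; y = λ·(11 - 14) - 16 ≡ 2. → (14, 2)
3Q: (14, 2) + (11, 16). λ = (16 - 2)/(11 - 14) ≡ 14/14 mod 17. 14⁻¹ ≡ 11 (mod 17), so λ ≡ 1.
  x = λ² - 14 - 11 = 1 - 25 ≡ 10; y = λ·(14 - 10) - 2 ≡ 2. → (10, 2)
4Q: (10, 2) + (11, 16). λ = (16 - 2)/(11 - 10) ≡ 14/1 mod 17. 1⁻¹ ≡ 1 (mod 17), so λ ≡ 14.
  x = λ² - 10 - 11 = 196 - 21 ≡ 5; y = λ·(10 - 5) - 2 ≡ 0. → (5, 0)
5Q: (5, 0) + (11, 16). λ = (16 - 0)/(11 - 5) ≡ 16/6 mod 17. 6⁻¹ ≡ 3 (mod 17), so λ ≡ 14.
  x = λ² - 5 - 11 = 196 - 16 ≡ 10; y = λ·(5 - 10) - 0 ≡ 15. → (10, 15)
6Q: (10, 15) + (11, 16). λ = (16 - 15)/(11 - 10) ≡ 1/1 mod 17. 1⁻¹ ≡ 1 (mod 17) since 1·1 = 1 ≡ 1, so λ ≡ 1.
  x = λ² - 10 - 11 = 1 - 21 ≡ 14; y = λ·(10 - 14) - 15 ≡ 15. → (14, 15)
7Q: (14, 15) + (11, 16). λ = (16 - 15)/(11 - 14) ≡ 1/14 mod 17. 14⁻¹ ≡ 11 (mod 17), so λ ≡ 11.
  x = λ² - 14 - 11 = 121 - 25 ≡ 11; y = λ·(14 - 11) - 15 ≡ 1. → (11, 1)
8Q: (11, 1) + (11, 16): same x and y₁ ≡ -y₂, so the sum is O.
9Q: O + (11, 16) = (11, 16) (identity).
10Q: tangent at (11, 16): λ = (3·11² + 6)/(2·16) ≡ 12/15. 15⁻¹ ≡ 8 (mod 17), so λ ≡ 12·8 ≡ 11.
  x = λ² - 11 - 11 = 121 - 22 ≡ 14; y = λ·(11 - 14) - 16 ≡ 2. → (14, 2)
11Q: (14, 2) + (11, 16). λ = (16 - 2)/(11 - 14) ≡ 14/14 mod 17. 14⁻¹ ≡ 11 (mod 17), so λ ≡ 1.
  x = λ² - 14 - 11 = 1 - 25 ≡ 10; y = λ·(14 - 10) - 2 ≡ 2. → (10, 2)
12Q: (10, 2) + (11, 16). λ = (16 - 2)/(11 - 10) ≡ 14/1 mod 17. 1⁻¹ ≡ 1 (mod 17), so λ ≡ 14.
  x = λ² - 10 - 11 = 196 - 21 ≡ 5; y = λ·(10 - 5) - 2 ≡ 0. → (5, 0)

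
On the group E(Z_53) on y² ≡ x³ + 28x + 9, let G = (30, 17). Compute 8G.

Repeated addition: build up to 8G.
2G: tangent at (30, 17): λ = (3·30² + 28)/(2·17) ≡ 25/34. 34⁻¹ ≡ 39 (mod 53), so λ ≡ 25·39 ≡ 21.
  x = λ² - 30 - 30 = 441 - 60 ≡ 10; y = λ·(30 - 10) - 17 ≡ 32. → (10, 32)
3G: (10, 32) + (30, 17). λ = (17 - 32)/(30 - 10) ≡ 38/20 mod 53. 20⁻¹ ≡ 8 (mod 53) since 20·8 = 160 ≡ 1, so λ ≡ 39.
  x = λ² - 10 - 30 = 1521 - 40 ≡ 50; y = λ·(10 - 50) - 32 ≡ 51. → (50, 51)
4G: (50, 51) + (30, 17). λ = (17 - 51)/(30 - 50) ≡ 19/33 mod 53. 33⁻¹ ≡ 45 (mod 53), so λ ≡ 7.
  x = λ² - 50 - 30 = 49 - 80 ≡ 22; y = λ·(50 - 22) - 51 ≡ 39. → (22, 39)
5G: (22, 39) + (30, 17). λ = (17 - 39)/(30 - 22) ≡ 31/8 mod 53. 8⁻¹ ≡ 20 (mod 53) since 8·20 = 160 ≡ 1, so λ ≡ 37.
  x = λ² - 22 - 30 = 1369 - 52 ≡ 45; y = λ·(22 - 45) - 39 ≡ 11. → (45, 11)
6G: (45, 11) + (30, 17). λ = (17 - 11)/(30 - 45) ≡ 6/38 mod 53. 38⁻¹ ≡ 7 (mod 53) since 38·7 = 266 ≡ 1, so λ ≡ 42.
  x = λ² - 45 - 30 = 1764 - 75 ≡ 46; y = λ·(45 - 46) - 11 ≡ 0. → (46, 0)
7G: (46, 0) + (30, 17). λ = (17 - 0)/(30 - 46) ≡ 17/37 mod 53. 37⁻¹ ≡ 43 (mod 53) since 37·43 = 1591 ≡ 1, so λ ≡ 42.
  x = λ² - 46 - 30 = 1764 - 76 ≡ 45; y = λ·(46 - 45) - 0 ≡ 42. → (45, 42)
8G: (45, 42) + (30, 17). λ = (17 - 42)/(30 - 45) ≡ 28/38 mod 53. 38⁻¹ ≡ 7 (mod 53), so λ ≡ 37.
  x = λ² - 45 - 30 = 1369 - 75 ≡ 22; y = λ·(45 - 22) - 42 ≡ 14. → (22, 14)

(22, 14)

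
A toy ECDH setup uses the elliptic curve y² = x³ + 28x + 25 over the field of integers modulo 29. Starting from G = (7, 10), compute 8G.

Double-and-add on 8 = (1000)₂. Start with G = (7, 10) for the leading 1-bit.
double: tangent at (7, 10): λ = (3·7² + 28)/(2·10) ≡ 1/20. 20⁻¹ ≡ 16 (mod 29) since 20·16 = 320 ≡ 1, so λ ≡ 1·16 ≡ 16.
  x = λ² - 7 - 7 = 256 - 14 ≡ 10; y = λ·(7 - 10) - 10 ≡ 0. → (10, 0)
double: (10, 0) + (10, 0): same x and y₁ ≡ -y₂, so the sum is ∞.
double: ∞ + ∞ = ∞ (identity).

O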